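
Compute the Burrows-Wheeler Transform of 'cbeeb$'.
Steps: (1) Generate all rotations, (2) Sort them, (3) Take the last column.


Rotations (sorted):
  0: $cbeeb -> last char: b
  1: b$cbee -> last char: e
  2: beeb$c -> last char: c
  3: cbeeb$ -> last char: $
  4: eb$cbe -> last char: e
  5: eeb$cb -> last char: b


BWT = bec$eb


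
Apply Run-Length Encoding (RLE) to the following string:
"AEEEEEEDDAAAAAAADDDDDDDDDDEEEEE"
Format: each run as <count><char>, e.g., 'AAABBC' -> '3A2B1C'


Scanning runs left to right:
  i=0: run of 'A' x 1 -> '1A'
  i=1: run of 'E' x 6 -> '6E'
  i=7: run of 'D' x 2 -> '2D'
  i=9: run of 'A' x 7 -> '7A'
  i=16: run of 'D' x 10 -> '10D'
  i=26: run of 'E' x 5 -> '5E'

RLE = 1A6E2D7A10D5E


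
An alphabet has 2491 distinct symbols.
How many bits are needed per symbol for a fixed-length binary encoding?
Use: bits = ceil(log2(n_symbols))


log2(2491) = 11.2825
Bracket: 2^11 = 2048 < 2491 <= 2^12 = 4096
So ceil(log2(2491)) = 12

bits = ceil(log2(2491)) = ceil(11.2825) = 12 bits


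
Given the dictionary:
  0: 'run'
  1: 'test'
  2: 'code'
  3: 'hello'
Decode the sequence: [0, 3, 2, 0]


Look up each index in the dictionary:
  0 -> 'run'
  3 -> 'hello'
  2 -> 'code'
  0 -> 'run'

Decoded: "run hello code run"


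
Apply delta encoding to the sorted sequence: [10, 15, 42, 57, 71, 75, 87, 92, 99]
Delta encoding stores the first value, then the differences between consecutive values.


First value: 10
Deltas:
  15 - 10 = 5
  42 - 15 = 27
  57 - 42 = 15
  71 - 57 = 14
  75 - 71 = 4
  87 - 75 = 12
  92 - 87 = 5
  99 - 92 = 7


Delta encoded: [10, 5, 27, 15, 14, 4, 12, 5, 7]


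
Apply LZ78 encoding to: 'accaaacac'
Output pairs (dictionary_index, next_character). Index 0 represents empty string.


LZ78 encoding steps:
Dictionary: {0: ''}
Step 1: w='' (idx 0), next='a' -> output (0, 'a'), add 'a' as idx 1
Step 2: w='' (idx 0), next='c' -> output (0, 'c'), add 'c' as idx 2
Step 3: w='c' (idx 2), next='a' -> output (2, 'a'), add 'ca' as idx 3
Step 4: w='a' (idx 1), next='a' -> output (1, 'a'), add 'aa' as idx 4
Step 5: w='ca' (idx 3), next='c' -> output (3, 'c'), add 'cac' as idx 5


Encoded: [(0, 'a'), (0, 'c'), (2, 'a'), (1, 'a'), (3, 'c')]


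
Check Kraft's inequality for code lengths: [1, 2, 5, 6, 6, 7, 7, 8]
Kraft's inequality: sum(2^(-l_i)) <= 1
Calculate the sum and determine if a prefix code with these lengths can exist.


Sum = 2^(-1) + 2^(-2) + 2^(-5) + 2^(-6) + 2^(-6) + 2^(-7) + 2^(-7) + 2^(-8)
    = 0.5 + 0.25 + 0.03125 + 0.015625 + 0.015625 + 0.0078125 + 0.0078125 + 0.00390625
    = 213/256 = 0.83203125
Since 0.83203125 <= 1, Kraft's inequality IS satisfied.
A prefix code with these lengths CAN exist.

Kraft sum = 0.83203125. Satisfied.


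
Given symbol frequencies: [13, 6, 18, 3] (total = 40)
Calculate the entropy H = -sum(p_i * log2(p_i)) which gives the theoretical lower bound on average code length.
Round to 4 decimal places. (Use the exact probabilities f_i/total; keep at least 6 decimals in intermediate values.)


Per-symbol terms -p_i * log2(p_i) with p_i = f_i/40:
  p = 13/40 = 0.325000: log2(p) = -1.621488, -p*log2(p) = 0.526984
  p = 6/40 = 0.150000: log2(p) = -2.736966, -p*log2(p) = 0.410545
  p = 18/40 = 0.450000: log2(p) = -1.152003, -p*log2(p) = 0.518401
  p = 3/40 = 0.075000: log2(p) = -3.736966, -p*log2(p) = 0.280272
H = 0.526984 + 0.410545 + 0.518401 + 0.280272 = 1.736202

H = 1.7362 bits/symbol


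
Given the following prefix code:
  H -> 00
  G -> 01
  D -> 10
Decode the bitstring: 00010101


Decoding step by step:
Bits 00 -> H
Bits 01 -> G
Bits 01 -> G
Bits 01 -> G


Decoded message: HGGG


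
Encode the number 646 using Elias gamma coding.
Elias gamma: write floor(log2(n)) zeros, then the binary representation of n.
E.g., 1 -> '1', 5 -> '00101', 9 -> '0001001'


num_bits = floor(log2(646)) + 1 = 10
leading_zeros = num_bits - 1 = 9
binary(646) = 1010000110

Elias gamma(646) = '000000000' + '1010000110' = 0000000001010000110 (19 bits)


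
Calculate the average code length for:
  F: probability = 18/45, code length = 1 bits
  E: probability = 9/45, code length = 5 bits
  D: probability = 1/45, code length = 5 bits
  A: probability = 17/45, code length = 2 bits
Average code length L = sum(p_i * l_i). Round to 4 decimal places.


Weighted contributions p_i * l_i:
  F: (18/45) * 1 = 18/45
  E: (9/45) * 5 = 45/45
  D: (1/45) * 5 = 5/45
  A: (17/45) * 2 = 34/45
Sum = (18 + 45 + 5 + 34)/45 = 102/45

L = 102/45 = 2.2667 bits/symbol


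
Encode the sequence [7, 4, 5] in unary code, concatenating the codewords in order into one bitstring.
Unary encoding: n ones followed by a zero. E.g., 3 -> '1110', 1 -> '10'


Encode each number as n ones followed by a terminating 0:
  7 -> 11111110 (8 bits)
  4 -> 11110 (5 bits)
  5 -> 111110 (6 bits)
Total length = 8 + 5 + 6 = 19 bits.

Unary([7, 4, 5]) = 1111111011110111110 (19 bits)


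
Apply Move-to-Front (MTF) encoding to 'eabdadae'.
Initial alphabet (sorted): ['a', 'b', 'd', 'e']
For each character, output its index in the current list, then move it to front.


MTF encoding:
'e': index 3 in ['a', 'b', 'd', 'e'] -> ['e', 'a', 'b', 'd']
'a': index 1 in ['e', 'a', 'b', 'd'] -> ['a', 'e', 'b', 'd']
'b': index 2 in ['a', 'e', 'b', 'd'] -> ['b', 'a', 'e', 'd']
'd': index 3 in ['b', 'a', 'e', 'd'] -> ['d', 'b', 'a', 'e']
'a': index 2 in ['d', 'b', 'a', 'e'] -> ['a', 'd', 'b', 'e']
'd': index 1 in ['a', 'd', 'b', 'e'] -> ['d', 'a', 'b', 'e']
'a': index 1 in ['d', 'a', 'b', 'e'] -> ['a', 'd', 'b', 'e']
'e': index 3 in ['a', 'd', 'b', 'e'] -> ['e', 'a', 'd', 'b']


Output: [3, 1, 2, 3, 2, 1, 1, 3]


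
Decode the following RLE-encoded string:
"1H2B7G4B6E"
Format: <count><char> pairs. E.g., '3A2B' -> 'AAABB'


Expanding each <count><char> pair:
  1H -> 'H'
  2B -> 'BB'
  7G -> 'GGGGGGG'
  4B -> 'BBBB'
  6E -> 'EEEEEE'

Decoded = HBBGGGGGGGBBBBEEEEEE


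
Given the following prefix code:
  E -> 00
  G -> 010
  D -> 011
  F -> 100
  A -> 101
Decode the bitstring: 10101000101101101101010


Decoding step by step:
Bits 101 -> A
Bits 010 -> G
Bits 00 -> E
Bits 101 -> A
Bits 101 -> A
Bits 101 -> A
Bits 101 -> A
Bits 010 -> G


Decoded message: AGEAAAAG


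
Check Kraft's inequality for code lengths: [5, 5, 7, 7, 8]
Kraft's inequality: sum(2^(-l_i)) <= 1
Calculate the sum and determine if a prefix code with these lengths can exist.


Sum = 2^(-5) + 2^(-5) + 2^(-7) + 2^(-7) + 2^(-8)
    = 0.03125 + 0.03125 + 0.0078125 + 0.0078125 + 0.00390625
    = 21/256 = 0.08203125
Since 0.08203125 <= 1, Kraft's inequality IS satisfied.
A prefix code with these lengths CAN exist.

Kraft sum = 0.08203125. Satisfied.


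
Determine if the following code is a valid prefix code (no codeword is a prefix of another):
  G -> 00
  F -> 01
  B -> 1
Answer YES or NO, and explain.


Checking each pair (does one codeword prefix another?):
  G='00' vs F='01': no prefix
  G='00' vs B='1': no prefix
  F='01' vs G='00': no prefix
  F='01' vs B='1': no prefix
  B='1' vs G='00': no prefix
  B='1' vs F='01': no prefix
No violation found over all pairs.

YES -- this is a valid prefix code. No codeword is a prefix of any other codeword.


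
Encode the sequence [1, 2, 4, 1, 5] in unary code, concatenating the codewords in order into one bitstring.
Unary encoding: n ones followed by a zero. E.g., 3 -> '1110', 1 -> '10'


Encode each number as n ones followed by a terminating 0:
  1 -> 10 (2 bits)
  2 -> 110 (3 bits)
  4 -> 11110 (5 bits)
  1 -> 10 (2 bits)
  5 -> 111110 (6 bits)
Total length = 2 + 3 + 5 + 2 + 6 = 18 bits.

Unary([1, 2, 4, 1, 5]) = 101101111010111110 (18 bits)


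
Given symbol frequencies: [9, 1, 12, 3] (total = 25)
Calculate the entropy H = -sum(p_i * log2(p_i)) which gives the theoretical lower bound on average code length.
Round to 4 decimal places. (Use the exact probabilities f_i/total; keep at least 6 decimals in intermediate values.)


Per-symbol terms -p_i * log2(p_i) with p_i = f_i/25:
  p = 9/25 = 0.360000: log2(p) = -1.473931, -p*log2(p) = 0.530615
  p = 1/25 = 0.040000: log2(p) = -4.643856, -p*log2(p) = 0.185754
  p = 12/25 = 0.480000: log2(p) = -1.058894, -p*log2(p) = 0.508269
  p = 3/25 = 0.120000: log2(p) = -3.058894, -p*log2(p) = 0.367067
H = 0.530615 + 0.185754 + 0.508269 + 0.367067 = 1.591705

H = 1.5917 bits/symbol


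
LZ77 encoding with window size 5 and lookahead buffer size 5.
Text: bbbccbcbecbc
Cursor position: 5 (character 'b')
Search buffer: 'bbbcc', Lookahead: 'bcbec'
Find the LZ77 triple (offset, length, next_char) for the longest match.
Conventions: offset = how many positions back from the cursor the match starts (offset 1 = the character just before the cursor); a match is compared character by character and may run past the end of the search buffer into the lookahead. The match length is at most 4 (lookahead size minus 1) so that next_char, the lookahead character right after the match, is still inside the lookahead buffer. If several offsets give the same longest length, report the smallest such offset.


Try each offset into the search buffer:
  offset=1 (pos 4, char 'c'): match length 0
  offset=2 (pos 3, char 'c'): match length 0
  offset=3 (pos 2, char 'b'): match length 2
  offset=4 (pos 1, char 'b'): match length 1
  offset=5 (pos 0, char 'b'): match length 1
Longest match has length 2 at offset 3.
next_char = character at position 5 + 2 = 7 -> 'b'

Best match: offset=3, length=2 (matching 'bc' starting at position 2)
LZ77 triple: (3, 2, 'b')


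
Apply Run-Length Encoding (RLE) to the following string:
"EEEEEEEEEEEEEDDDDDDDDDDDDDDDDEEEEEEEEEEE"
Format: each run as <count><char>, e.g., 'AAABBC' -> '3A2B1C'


Scanning runs left to right:
  i=0: run of 'E' x 13 -> '13E'
  i=13: run of 'D' x 16 -> '16D'
  i=29: run of 'E' x 11 -> '11E'

RLE = 13E16D11E


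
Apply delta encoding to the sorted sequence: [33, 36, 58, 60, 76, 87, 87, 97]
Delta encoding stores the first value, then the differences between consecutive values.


First value: 33
Deltas:
  36 - 33 = 3
  58 - 36 = 22
  60 - 58 = 2
  76 - 60 = 16
  87 - 76 = 11
  87 - 87 = 0
  97 - 87 = 10


Delta encoded: [33, 3, 22, 2, 16, 11, 0, 10]


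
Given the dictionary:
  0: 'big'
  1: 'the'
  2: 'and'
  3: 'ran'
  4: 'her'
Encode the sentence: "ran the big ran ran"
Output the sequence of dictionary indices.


Look up each word in the dictionary:
  'ran' -> 3
  'the' -> 1
  'big' -> 0
  'ran' -> 3
  'ran' -> 3

Encoded: [3, 1, 0, 3, 3]


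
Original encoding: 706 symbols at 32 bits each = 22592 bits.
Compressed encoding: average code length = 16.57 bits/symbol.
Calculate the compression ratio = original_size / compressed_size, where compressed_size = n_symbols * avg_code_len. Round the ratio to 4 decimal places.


original_size = n_symbols * orig_bits = 706 * 32 = 22592 bits
compressed_size = n_symbols * avg_code_len = 706 * 16.57 = 11698.42 bits
ratio = original_size / compressed_size = 22592 / 11698.42 = 1.9312

Compression ratio = 1.9312


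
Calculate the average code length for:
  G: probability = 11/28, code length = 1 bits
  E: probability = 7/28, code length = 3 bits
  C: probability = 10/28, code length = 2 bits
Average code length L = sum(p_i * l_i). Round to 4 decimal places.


Weighted contributions p_i * l_i:
  G: (11/28) * 1 = 11/28
  E: (7/28) * 3 = 21/28
  C: (10/28) * 2 = 20/28
Sum = (11 + 21 + 20)/28 = 52/28

L = 52/28 = 1.8571 bits/symbol


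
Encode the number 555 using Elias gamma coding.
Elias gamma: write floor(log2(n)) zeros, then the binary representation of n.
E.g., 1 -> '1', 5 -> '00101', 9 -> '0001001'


num_bits = floor(log2(555)) + 1 = 10
leading_zeros = num_bits - 1 = 9
binary(555) = 1000101011

Elias gamma(555) = '000000000' + '1000101011' = 0000000001000101011 (19 bits)


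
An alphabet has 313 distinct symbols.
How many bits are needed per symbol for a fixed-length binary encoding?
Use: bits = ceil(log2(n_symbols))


log2(313) = 8.29
Bracket: 2^8 = 256 < 313 <= 2^9 = 512
So ceil(log2(313)) = 9

bits = ceil(log2(313)) = ceil(8.29) = 9 bits


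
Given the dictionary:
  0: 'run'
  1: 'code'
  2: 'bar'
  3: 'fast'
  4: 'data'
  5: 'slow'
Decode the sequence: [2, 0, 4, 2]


Look up each index in the dictionary:
  2 -> 'bar'
  0 -> 'run'
  4 -> 'data'
  2 -> 'bar'

Decoded: "bar run data bar"


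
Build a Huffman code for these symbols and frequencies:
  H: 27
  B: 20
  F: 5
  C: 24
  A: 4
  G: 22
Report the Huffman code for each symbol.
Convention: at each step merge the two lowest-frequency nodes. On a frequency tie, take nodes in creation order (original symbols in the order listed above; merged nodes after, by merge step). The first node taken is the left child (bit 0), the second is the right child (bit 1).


Huffman tree construction:
Step 1: Merge A(4) + F(5) = 9
Step 2: Merge (A+F)(9) + B(20) = 29
Step 3: Merge G(22) + C(24) = 46
Step 4: Merge H(27) + ((A+F)+B)(29) = 56
Step 5: Merge (G+C)(46) + (H+((A+F)+B))(56) = 102
Read each symbol's code off the tree from the root (left child = 0, right child = 1).

Codes:
  H: 10 (length 2)
  B: 111 (length 3)
  F: 1101 (length 4)
  C: 01 (length 2)
  A: 1100 (length 4)
  G: 00 (length 2)
Average code length: 242/102 = 2.3725 bits/symbol


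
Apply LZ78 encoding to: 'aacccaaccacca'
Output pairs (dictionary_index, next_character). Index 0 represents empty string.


LZ78 encoding steps:
Dictionary: {0: ''}
Step 1: w='' (idx 0), next='a' -> output (0, 'a'), add 'a' as idx 1
Step 2: w='a' (idx 1), next='c' -> output (1, 'c'), add 'ac' as idx 2
Step 3: w='' (idx 0), next='c' -> output (0, 'c'), add 'c' as idx 3
Step 4: w='c' (idx 3), next='a' -> output (3, 'a'), add 'ca' as idx 4
Step 5: w='ac' (idx 2), next='c' -> output (2, 'c'), add 'acc' as idx 5
Step 6: w='acc' (idx 5), next='a' -> output (5, 'a'), add 'acca' as idx 6


Encoded: [(0, 'a'), (1, 'c'), (0, 'c'), (3, 'a'), (2, 'c'), (5, 'a')]


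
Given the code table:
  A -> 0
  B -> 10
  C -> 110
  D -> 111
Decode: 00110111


Decoding:
0 -> A
0 -> A
110 -> C
111 -> D


Result: AACD


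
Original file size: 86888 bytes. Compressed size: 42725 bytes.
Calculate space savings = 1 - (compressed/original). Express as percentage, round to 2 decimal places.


ratio = compressed/original = 42725/86888 = 0.491725
savings = 1 - ratio = 1 - 0.491725 = 0.508275
as a percentage: 0.508275 * 100 = 50.83%

Space savings = 1 - 42725/86888 = 50.83%


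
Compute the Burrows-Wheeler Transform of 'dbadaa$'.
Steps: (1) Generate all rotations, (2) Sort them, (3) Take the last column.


Rotations (sorted):
  0: $dbadaa -> last char: a
  1: a$dbada -> last char: a
  2: aa$dbad -> last char: d
  3: adaa$db -> last char: b
  4: badaa$d -> last char: d
  5: daa$dba -> last char: a
  6: dbadaa$ -> last char: $


BWT = aadbda$


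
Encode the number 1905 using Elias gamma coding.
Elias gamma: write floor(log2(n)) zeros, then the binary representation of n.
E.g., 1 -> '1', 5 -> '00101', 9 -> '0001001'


num_bits = floor(log2(1905)) + 1 = 11
leading_zeros = num_bits - 1 = 10
binary(1905) = 11101110001

Elias gamma(1905) = '0000000000' + '11101110001' = 000000000011101110001 (21 bits)


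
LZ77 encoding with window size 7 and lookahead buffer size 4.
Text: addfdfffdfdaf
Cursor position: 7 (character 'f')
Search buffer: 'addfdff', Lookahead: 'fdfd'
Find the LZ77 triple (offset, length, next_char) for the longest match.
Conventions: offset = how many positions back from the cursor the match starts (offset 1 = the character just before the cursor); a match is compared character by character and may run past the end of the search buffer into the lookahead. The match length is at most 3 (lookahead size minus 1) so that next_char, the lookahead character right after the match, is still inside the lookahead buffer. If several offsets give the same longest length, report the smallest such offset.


Try each offset into the search buffer:
  offset=1 (pos 6, char 'f'): match length 1
  offset=2 (pos 5, char 'f'): match length 1
  offset=3 (pos 4, char 'd'): match length 0
  offset=4 (pos 3, char 'f'): match length 3
  offset=5 (pos 2, char 'd'): match length 0
  offset=6 (pos 1, char 'd'): match length 0
  offset=7 (pos 0, char 'a'): match length 0
Longest match has length 3 at offset 4.
next_char = character at position 7 + 3 = 10 -> 'd'

Best match: offset=4, length=3 (matching 'fdf' starting at position 3)
LZ77 triple: (4, 3, 'd')


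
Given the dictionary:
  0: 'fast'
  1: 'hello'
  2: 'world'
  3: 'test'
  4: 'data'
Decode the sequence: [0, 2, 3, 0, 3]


Look up each index in the dictionary:
  0 -> 'fast'
  2 -> 'world'
  3 -> 'test'
  0 -> 'fast'
  3 -> 'test'

Decoded: "fast world test fast test"


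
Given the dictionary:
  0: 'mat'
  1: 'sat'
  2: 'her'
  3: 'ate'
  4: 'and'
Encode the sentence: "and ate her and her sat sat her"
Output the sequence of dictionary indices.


Look up each word in the dictionary:
  'and' -> 4
  'ate' -> 3
  'her' -> 2
  'and' -> 4
  'her' -> 2
  'sat' -> 1
  'sat' -> 1
  'her' -> 2

Encoded: [4, 3, 2, 4, 2, 1, 1, 2]


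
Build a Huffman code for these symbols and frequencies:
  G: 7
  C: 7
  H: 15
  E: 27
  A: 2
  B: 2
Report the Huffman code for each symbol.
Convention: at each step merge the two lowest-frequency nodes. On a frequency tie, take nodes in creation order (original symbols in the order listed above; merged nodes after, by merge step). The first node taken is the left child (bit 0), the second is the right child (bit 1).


Huffman tree construction:
Step 1: Merge A(2) + B(2) = 4
Step 2: Merge (A+B)(4) + G(7) = 11
Step 3: Merge C(7) + ((A+B)+G)(11) = 18
Step 4: Merge H(15) + (C+((A+B)+G))(18) = 33
Step 5: Merge E(27) + (H+(C+((A+B)+G)))(33) = 60
Read each symbol's code off the tree from the root (left child = 0, right child = 1).

Codes:
  G: 1111 (length 4)
  C: 110 (length 3)
  H: 10 (length 2)
  E: 0 (length 1)
  A: 11100 (length 5)
  B: 11101 (length 5)
Average code length: 126/60 = 2.1000 bits/symbol


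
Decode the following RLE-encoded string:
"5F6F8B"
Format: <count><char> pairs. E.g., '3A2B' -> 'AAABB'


Expanding each <count><char> pair:
  5F -> 'FFFFF'
  6F -> 'FFFFFF'
  8B -> 'BBBBBBBB'

Decoded = FFFFFFFFFFFBBBBBBBB


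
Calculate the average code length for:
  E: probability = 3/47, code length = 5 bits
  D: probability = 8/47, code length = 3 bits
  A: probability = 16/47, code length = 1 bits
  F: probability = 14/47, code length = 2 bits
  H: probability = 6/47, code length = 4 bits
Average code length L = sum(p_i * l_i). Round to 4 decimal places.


Weighted contributions p_i * l_i:
  E: (3/47) * 5 = 15/47
  D: (8/47) * 3 = 24/47
  A: (16/47) * 1 = 16/47
  F: (14/47) * 2 = 28/47
  H: (6/47) * 4 = 24/47
Sum = (15 + 24 + 16 + 28 + 24)/47 = 107/47

L = 107/47 = 2.2766 bits/symbol


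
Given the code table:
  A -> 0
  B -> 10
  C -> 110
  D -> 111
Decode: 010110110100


Decoding:
0 -> A
10 -> B
110 -> C
110 -> C
10 -> B
0 -> A


Result: ABCCBA


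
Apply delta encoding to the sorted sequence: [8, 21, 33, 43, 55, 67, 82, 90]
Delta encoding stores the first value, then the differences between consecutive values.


First value: 8
Deltas:
  21 - 8 = 13
  33 - 21 = 12
  43 - 33 = 10
  55 - 43 = 12
  67 - 55 = 12
  82 - 67 = 15
  90 - 82 = 8


Delta encoded: [8, 13, 12, 10, 12, 12, 15, 8]


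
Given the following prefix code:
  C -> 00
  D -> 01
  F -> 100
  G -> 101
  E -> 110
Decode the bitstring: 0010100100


Decoding step by step:
Bits 00 -> C
Bits 101 -> G
Bits 00 -> C
Bits 100 -> F


Decoded message: CGCF


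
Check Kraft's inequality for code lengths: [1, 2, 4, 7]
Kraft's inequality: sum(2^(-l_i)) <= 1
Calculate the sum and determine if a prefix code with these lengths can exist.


Sum = 2^(-1) + 2^(-2) + 2^(-4) + 2^(-7)
    = 0.5 + 0.25 + 0.0625 + 0.0078125
    = 105/128 = 0.8203125
Since 0.8203125 <= 1, Kraft's inequality IS satisfied.
A prefix code with these lengths CAN exist.

Kraft sum = 0.8203125. Satisfied.


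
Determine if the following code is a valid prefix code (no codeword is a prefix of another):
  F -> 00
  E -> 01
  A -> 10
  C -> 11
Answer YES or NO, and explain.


Checking each pair (does one codeword prefix another?):
  F='00' vs E='01': no prefix
  F='00' vs A='10': no prefix
  F='00' vs C='11': no prefix
  E='01' vs F='00': no prefix
  E='01' vs A='10': no prefix
  E='01' vs C='11': no prefix
  A='10' vs F='00': no prefix
  A='10' vs E='01': no prefix
  A='10' vs C='11': no prefix
  C='11' vs F='00': no prefix
  C='11' vs E='01': no prefix
  C='11' vs A='10': no prefix
No violation found over all pairs.

YES -- this is a valid prefix code. No codeword is a prefix of any other codeword.


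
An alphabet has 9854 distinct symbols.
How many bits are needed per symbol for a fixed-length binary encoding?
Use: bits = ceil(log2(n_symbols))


log2(9854) = 13.2665
Bracket: 2^13 = 8192 < 9854 <= 2^14 = 16384
So ceil(log2(9854)) = 14

bits = ceil(log2(9854)) = ceil(13.2665) = 14 bits


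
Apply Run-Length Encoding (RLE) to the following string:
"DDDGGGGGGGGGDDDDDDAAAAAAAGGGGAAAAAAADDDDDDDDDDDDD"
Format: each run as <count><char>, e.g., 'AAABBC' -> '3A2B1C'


Scanning runs left to right:
  i=0: run of 'D' x 3 -> '3D'
  i=3: run of 'G' x 9 -> '9G'
  i=12: run of 'D' x 6 -> '6D'
  i=18: run of 'A' x 7 -> '7A'
  i=25: run of 'G' x 4 -> '4G'
  i=29: run of 'A' x 7 -> '7A'
  i=36: run of 'D' x 13 -> '13D'

RLE = 3D9G6D7A4G7A13D


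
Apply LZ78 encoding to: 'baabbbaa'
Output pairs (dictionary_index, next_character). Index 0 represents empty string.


LZ78 encoding steps:
Dictionary: {0: ''}
Step 1: w='' (idx 0), next='b' -> output (0, 'b'), add 'b' as idx 1
Step 2: w='' (idx 0), next='a' -> output (0, 'a'), add 'a' as idx 2
Step 3: w='a' (idx 2), next='b' -> output (2, 'b'), add 'ab' as idx 3
Step 4: w='b' (idx 1), next='b' -> output (1, 'b'), add 'bb' as idx 4
Step 5: w='a' (idx 2), next='a' -> output (2, 'a'), add 'aa' as idx 5


Encoded: [(0, 'b'), (0, 'a'), (2, 'b'), (1, 'b'), (2, 'a')]


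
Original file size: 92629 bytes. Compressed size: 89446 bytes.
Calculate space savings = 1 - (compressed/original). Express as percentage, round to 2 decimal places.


ratio = compressed/original = 89446/92629 = 0.965637
savings = 1 - ratio = 1 - 0.965637 = 0.034363
as a percentage: 0.034363 * 100 = 3.44%

Space savings = 1 - 89446/92629 = 3.44%


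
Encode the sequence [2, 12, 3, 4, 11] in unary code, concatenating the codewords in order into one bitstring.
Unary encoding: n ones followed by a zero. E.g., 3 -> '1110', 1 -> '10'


Encode each number as n ones followed by a terminating 0:
  2 -> 110 (3 bits)
  12 -> 1111111111110 (13 bits)
  3 -> 1110 (4 bits)
  4 -> 11110 (5 bits)
  11 -> 111111111110 (12 bits)
Total length = 3 + 13 + 4 + 5 + 12 = 37 bits.

Unary([2, 12, 3, 4, 11]) = 1101111111111110111011110111111111110 (37 bits)


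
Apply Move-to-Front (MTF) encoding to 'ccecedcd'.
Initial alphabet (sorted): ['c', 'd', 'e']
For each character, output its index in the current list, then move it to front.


MTF encoding:
'c': index 0 in ['c', 'd', 'e'] -> ['c', 'd', 'e']
'c': index 0 in ['c', 'd', 'e'] -> ['c', 'd', 'e']
'e': index 2 in ['c', 'd', 'e'] -> ['e', 'c', 'd']
'c': index 1 in ['e', 'c', 'd'] -> ['c', 'e', 'd']
'e': index 1 in ['c', 'e', 'd'] -> ['e', 'c', 'd']
'd': index 2 in ['e', 'c', 'd'] -> ['d', 'e', 'c']
'c': index 2 in ['d', 'e', 'c'] -> ['c', 'd', 'e']
'd': index 1 in ['c', 'd', 'e'] -> ['d', 'c', 'e']


Output: [0, 0, 2, 1, 1, 2, 2, 1]


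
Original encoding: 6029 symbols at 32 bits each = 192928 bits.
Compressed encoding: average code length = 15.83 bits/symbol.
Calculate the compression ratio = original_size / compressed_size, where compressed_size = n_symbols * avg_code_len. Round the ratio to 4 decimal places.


original_size = n_symbols * orig_bits = 6029 * 32 = 192928 bits
compressed_size = n_symbols * avg_code_len = 6029 * 15.83 = 95439.07 bits
ratio = original_size / compressed_size = 192928 / 95439.07 = 2.0215

Compression ratio = 2.0215


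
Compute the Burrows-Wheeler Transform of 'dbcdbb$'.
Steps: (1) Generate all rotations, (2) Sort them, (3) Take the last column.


Rotations (sorted):
  0: $dbcdbb -> last char: b
  1: b$dbcdb -> last char: b
  2: bb$dbcd -> last char: d
  3: bcdbb$d -> last char: d
  4: cdbb$db -> last char: b
  5: dbb$dbc -> last char: c
  6: dbcdbb$ -> last char: $


BWT = bbddbc$


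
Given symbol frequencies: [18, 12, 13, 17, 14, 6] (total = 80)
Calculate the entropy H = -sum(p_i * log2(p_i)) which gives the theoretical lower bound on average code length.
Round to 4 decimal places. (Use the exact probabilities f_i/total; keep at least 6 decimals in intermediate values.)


Per-symbol terms -p_i * log2(p_i) with p_i = f_i/80:
  p = 18/80 = 0.225000: log2(p) = -2.152003, -p*log2(p) = 0.484201
  p = 12/80 = 0.150000: log2(p) = -2.736966, -p*log2(p) = 0.410545
  p = 13/80 = 0.162500: log2(p) = -2.621488, -p*log2(p) = 0.425992
  p = 17/80 = 0.212500: log2(p) = -2.234465, -p*log2(p) = 0.474824
  p = 14/80 = 0.175000: log2(p) = -2.514573, -p*log2(p) = 0.440050
  p = 6/80 = 0.075000: log2(p) = -3.736966, -p*log2(p) = 0.280272
H = 0.484201 + 0.410545 + 0.425992 + 0.474824 + 0.440050 + 0.280272 = 2.515884

H = 2.5159 bits/symbol


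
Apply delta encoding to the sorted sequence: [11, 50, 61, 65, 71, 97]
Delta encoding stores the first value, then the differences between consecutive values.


First value: 11
Deltas:
  50 - 11 = 39
  61 - 50 = 11
  65 - 61 = 4
  71 - 65 = 6
  97 - 71 = 26


Delta encoded: [11, 39, 11, 4, 6, 26]


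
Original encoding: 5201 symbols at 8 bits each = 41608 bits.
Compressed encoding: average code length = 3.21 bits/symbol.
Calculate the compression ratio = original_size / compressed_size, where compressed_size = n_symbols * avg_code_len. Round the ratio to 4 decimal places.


original_size = n_symbols * orig_bits = 5201 * 8 = 41608 bits
compressed_size = n_symbols * avg_code_len = 5201 * 3.21 = 16695.21 bits
ratio = original_size / compressed_size = 41608 / 16695.21 = 2.4922

Compression ratio = 2.4922


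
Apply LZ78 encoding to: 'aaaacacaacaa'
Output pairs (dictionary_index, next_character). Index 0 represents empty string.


LZ78 encoding steps:
Dictionary: {0: ''}
Step 1: w='' (idx 0), next='a' -> output (0, 'a'), add 'a' as idx 1
Step 2: w='a' (idx 1), next='a' -> output (1, 'a'), add 'aa' as idx 2
Step 3: w='a' (idx 1), next='c' -> output (1, 'c'), add 'ac' as idx 3
Step 4: w='ac' (idx 3), next='a' -> output (3, 'a'), add 'aca' as idx 4
Step 5: w='aca' (idx 4), next='a' -> output (4, 'a'), add 'acaa' as idx 5


Encoded: [(0, 'a'), (1, 'a'), (1, 'c'), (3, 'a'), (4, 'a')]


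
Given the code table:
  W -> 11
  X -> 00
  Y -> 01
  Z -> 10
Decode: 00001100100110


Decoding:
00 -> X
00 -> X
11 -> W
00 -> X
10 -> Z
01 -> Y
10 -> Z


Result: XXWXZYZ


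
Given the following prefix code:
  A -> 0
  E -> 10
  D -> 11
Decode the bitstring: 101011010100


Decoding step by step:
Bits 10 -> E
Bits 10 -> E
Bits 11 -> D
Bits 0 -> A
Bits 10 -> E
Bits 10 -> E
Bits 0 -> A


Decoded message: EEDAEEA


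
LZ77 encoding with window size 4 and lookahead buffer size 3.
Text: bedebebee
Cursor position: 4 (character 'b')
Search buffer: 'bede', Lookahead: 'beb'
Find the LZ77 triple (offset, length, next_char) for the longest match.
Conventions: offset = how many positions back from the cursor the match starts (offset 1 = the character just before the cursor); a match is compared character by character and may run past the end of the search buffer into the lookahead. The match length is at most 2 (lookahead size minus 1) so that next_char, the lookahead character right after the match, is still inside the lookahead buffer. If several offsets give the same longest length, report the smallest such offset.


Try each offset into the search buffer:
  offset=1 (pos 3, char 'e'): match length 0
  offset=2 (pos 2, char 'd'): match length 0
  offset=3 (pos 1, char 'e'): match length 0
  offset=4 (pos 0, char 'b'): match length 2
Longest match has length 2 at offset 4.
next_char = character at position 4 + 2 = 6 -> 'b'

Best match: offset=4, length=2 (matching 'be' starting at position 0)
LZ77 triple: (4, 2, 'b')


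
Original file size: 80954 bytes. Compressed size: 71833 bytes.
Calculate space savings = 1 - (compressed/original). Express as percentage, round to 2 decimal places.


ratio = compressed/original = 71833/80954 = 0.887331
savings = 1 - ratio = 1 - 0.887331 = 0.112669
as a percentage: 0.112669 * 100 = 11.27%

Space savings = 1 - 71833/80954 = 11.27%


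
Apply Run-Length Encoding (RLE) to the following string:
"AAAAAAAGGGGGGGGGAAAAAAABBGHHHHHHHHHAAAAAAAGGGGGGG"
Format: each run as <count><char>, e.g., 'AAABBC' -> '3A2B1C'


Scanning runs left to right:
  i=0: run of 'A' x 7 -> '7A'
  i=7: run of 'G' x 9 -> '9G'
  i=16: run of 'A' x 7 -> '7A'
  i=23: run of 'B' x 2 -> '2B'
  i=25: run of 'G' x 1 -> '1G'
  i=26: run of 'H' x 9 -> '9H'
  i=35: run of 'A' x 7 -> '7A'
  i=42: run of 'G' x 7 -> '7G'

RLE = 7A9G7A2B1G9H7A7G


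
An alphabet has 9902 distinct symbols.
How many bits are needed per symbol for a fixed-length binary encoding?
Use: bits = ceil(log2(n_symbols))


log2(9902) = 13.2735
Bracket: 2^13 = 8192 < 9902 <= 2^14 = 16384
So ceil(log2(9902)) = 14

bits = ceil(log2(9902)) = ceil(13.2735) = 14 bits


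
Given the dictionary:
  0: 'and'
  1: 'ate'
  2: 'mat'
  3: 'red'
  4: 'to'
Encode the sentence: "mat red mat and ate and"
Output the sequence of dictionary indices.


Look up each word in the dictionary:
  'mat' -> 2
  'red' -> 3
  'mat' -> 2
  'and' -> 0
  'ate' -> 1
  'and' -> 0

Encoded: [2, 3, 2, 0, 1, 0]


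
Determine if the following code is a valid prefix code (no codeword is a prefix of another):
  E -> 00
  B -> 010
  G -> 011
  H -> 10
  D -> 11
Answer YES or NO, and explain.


Checking each pair (does one codeword prefix another?):
  E='00' vs B='010': no prefix
  E='00' vs G='011': no prefix
  E='00' vs H='10': no prefix
  E='00' vs D='11': no prefix
  B='010' vs E='00': no prefix
  B='010' vs G='011': no prefix
  B='010' vs H='10': no prefix
  B='010' vs D='11': no prefix
  G='011' vs E='00': no prefix
  G='011' vs B='010': no prefix
  G='011' vs H='10': no prefix
  G='011' vs D='11': no prefix
  H='10' vs E='00': no prefix
  H='10' vs B='010': no prefix
  H='10' vs G='011': no prefix
  H='10' vs D='11': no prefix
  D='11' vs E='00': no prefix
  D='11' vs B='010': no prefix
  D='11' vs G='011': no prefix
  D='11' vs H='10': no prefix
No violation found over all pairs.

YES -- this is a valid prefix code. No codeword is a prefix of any other codeword.


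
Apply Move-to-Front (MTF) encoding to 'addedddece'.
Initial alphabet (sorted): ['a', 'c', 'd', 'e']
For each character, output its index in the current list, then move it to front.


MTF encoding:
'a': index 0 in ['a', 'c', 'd', 'e'] -> ['a', 'c', 'd', 'e']
'd': index 2 in ['a', 'c', 'd', 'e'] -> ['d', 'a', 'c', 'e']
'd': index 0 in ['d', 'a', 'c', 'e'] -> ['d', 'a', 'c', 'e']
'e': index 3 in ['d', 'a', 'c', 'e'] -> ['e', 'd', 'a', 'c']
'd': index 1 in ['e', 'd', 'a', 'c'] -> ['d', 'e', 'a', 'c']
'd': index 0 in ['d', 'e', 'a', 'c'] -> ['d', 'e', 'a', 'c']
'd': index 0 in ['d', 'e', 'a', 'c'] -> ['d', 'e', 'a', 'c']
'e': index 1 in ['d', 'e', 'a', 'c'] -> ['e', 'd', 'a', 'c']
'c': index 3 in ['e', 'd', 'a', 'c'] -> ['c', 'e', 'd', 'a']
'e': index 1 in ['c', 'e', 'd', 'a'] -> ['e', 'c', 'd', 'a']


Output: [0, 2, 0, 3, 1, 0, 0, 1, 3, 1]


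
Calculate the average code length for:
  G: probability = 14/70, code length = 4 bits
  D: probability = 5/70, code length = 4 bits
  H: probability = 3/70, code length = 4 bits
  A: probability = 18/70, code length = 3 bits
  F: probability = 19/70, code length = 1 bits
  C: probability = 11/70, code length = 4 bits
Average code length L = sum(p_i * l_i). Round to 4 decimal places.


Weighted contributions p_i * l_i:
  G: (14/70) * 4 = 56/70
  D: (5/70) * 4 = 20/70
  H: (3/70) * 4 = 12/70
  A: (18/70) * 3 = 54/70
  F: (19/70) * 1 = 19/70
  C: (11/70) * 4 = 44/70
Sum = (56 + 20 + 12 + 54 + 19 + 44)/70 = 205/70

L = 205/70 = 2.9286 bits/symbol


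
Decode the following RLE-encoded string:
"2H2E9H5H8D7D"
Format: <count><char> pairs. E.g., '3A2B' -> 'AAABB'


Expanding each <count><char> pair:
  2H -> 'HH'
  2E -> 'EE'
  9H -> 'HHHHHHHHH'
  5H -> 'HHHHH'
  8D -> 'DDDDDDDD'
  7D -> 'DDDDDDD'

Decoded = HHEEHHHHHHHHHHHHHHDDDDDDDDDDDDDDD


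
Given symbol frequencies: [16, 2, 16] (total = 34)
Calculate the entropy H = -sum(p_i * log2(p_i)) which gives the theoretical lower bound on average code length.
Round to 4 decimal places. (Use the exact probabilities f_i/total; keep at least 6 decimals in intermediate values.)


Per-symbol terms -p_i * log2(p_i) with p_i = f_i/34:
  p = 16/34 = 0.470588: log2(p) = -1.087463, -p*log2(p) = 0.511747
  p = 2/34 = 0.058824: log2(p) = -4.087463, -p*log2(p) = 0.240439
  p = 16/34 = 0.470588: log2(p) = -1.087463, -p*log2(p) = 0.511747
H = 0.511747 + 0.240439 + 0.511747 = 1.263933

H = 1.2639 bits/symbol


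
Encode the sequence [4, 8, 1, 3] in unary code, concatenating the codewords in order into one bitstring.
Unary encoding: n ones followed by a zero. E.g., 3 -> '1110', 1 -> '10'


Encode each number as n ones followed by a terminating 0:
  4 -> 11110 (5 bits)
  8 -> 111111110 (9 bits)
  1 -> 10 (2 bits)
  3 -> 1110 (4 bits)
Total length = 5 + 9 + 2 + 4 = 20 bits.

Unary([4, 8, 1, 3]) = 11110111111110101110 (20 bits)


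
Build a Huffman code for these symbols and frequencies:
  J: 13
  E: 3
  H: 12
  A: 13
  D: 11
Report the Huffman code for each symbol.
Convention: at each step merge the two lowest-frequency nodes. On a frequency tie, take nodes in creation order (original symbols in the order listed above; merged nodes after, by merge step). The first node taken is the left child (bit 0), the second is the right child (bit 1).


Huffman tree construction:
Step 1: Merge E(3) + D(11) = 14
Step 2: Merge H(12) + J(13) = 25
Step 3: Merge A(13) + (E+D)(14) = 27
Step 4: Merge (H+J)(25) + (A+(E+D))(27) = 52
Read each symbol's code off the tree from the root (left child = 0, right child = 1).

Codes:
  J: 01 (length 2)
  E: 110 (length 3)
  H: 00 (length 2)
  A: 10 (length 2)
  D: 111 (length 3)
Average code length: 118/52 = 2.2692 bits/symbol


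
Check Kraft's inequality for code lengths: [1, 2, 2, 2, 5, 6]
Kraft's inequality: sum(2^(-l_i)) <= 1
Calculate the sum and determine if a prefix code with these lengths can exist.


Sum = 2^(-1) + 2^(-2) + 2^(-2) + 2^(-2) + 2^(-5) + 2^(-6)
    = 0.5 + 0.25 + 0.25 + 0.25 + 0.03125 + 0.015625
    = 83/64 = 1.296875
Since 1.296875 > 1, Kraft's inequality is NOT satisfied.
A prefix code with these lengths CANNOT exist.

Kraft sum = 1.296875. Not satisfied.


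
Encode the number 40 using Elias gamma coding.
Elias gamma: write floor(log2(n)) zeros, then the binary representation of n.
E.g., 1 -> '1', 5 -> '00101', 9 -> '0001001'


num_bits = floor(log2(40)) + 1 = 6
leading_zeros = num_bits - 1 = 5
binary(40) = 101000

Elias gamma(40) = '00000' + '101000' = 00000101000 (11 bits)


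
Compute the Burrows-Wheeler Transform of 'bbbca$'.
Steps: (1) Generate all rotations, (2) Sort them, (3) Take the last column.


Rotations (sorted):
  0: $bbbca -> last char: a
  1: a$bbbc -> last char: c
  2: bbbca$ -> last char: $
  3: bbca$b -> last char: b
  4: bca$bb -> last char: b
  5: ca$bbb -> last char: b


BWT = ac$bbb


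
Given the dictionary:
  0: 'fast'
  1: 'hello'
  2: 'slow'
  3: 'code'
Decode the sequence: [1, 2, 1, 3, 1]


Look up each index in the dictionary:
  1 -> 'hello'
  2 -> 'slow'
  1 -> 'hello'
  3 -> 'code'
  1 -> 'hello'

Decoded: "hello slow hello code hello"


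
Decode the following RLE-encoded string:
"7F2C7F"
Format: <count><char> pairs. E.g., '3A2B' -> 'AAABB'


Expanding each <count><char> pair:
  7F -> 'FFFFFFF'
  2C -> 'CC'
  7F -> 'FFFFFFF'

Decoded = FFFFFFFCCFFFFFFF


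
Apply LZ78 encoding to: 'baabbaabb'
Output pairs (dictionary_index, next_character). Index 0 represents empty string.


LZ78 encoding steps:
Dictionary: {0: ''}
Step 1: w='' (idx 0), next='b' -> output (0, 'b'), add 'b' as idx 1
Step 2: w='' (idx 0), next='a' -> output (0, 'a'), add 'a' as idx 2
Step 3: w='a' (idx 2), next='b' -> output (2, 'b'), add 'ab' as idx 3
Step 4: w='b' (idx 1), next='a' -> output (1, 'a'), add 'ba' as idx 4
Step 5: w='ab' (idx 3), next='b' -> output (3, 'b'), add 'abb' as idx 5


Encoded: [(0, 'b'), (0, 'a'), (2, 'b'), (1, 'a'), (3, 'b')]


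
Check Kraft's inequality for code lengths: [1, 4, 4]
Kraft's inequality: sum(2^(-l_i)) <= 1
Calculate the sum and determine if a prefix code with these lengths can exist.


Sum = 2^(-1) + 2^(-4) + 2^(-4)
    = 0.5 + 0.0625 + 0.0625
    = 10/16 = 0.625
Since 0.625 <= 1, Kraft's inequality IS satisfied.
A prefix code with these lengths CAN exist.

Kraft sum = 0.625. Satisfied.


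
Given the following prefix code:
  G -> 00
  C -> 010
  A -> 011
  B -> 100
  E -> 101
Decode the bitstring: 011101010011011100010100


Decoding step by step:
Bits 011 -> A
Bits 101 -> E
Bits 010 -> C
Bits 011 -> A
Bits 011 -> A
Bits 100 -> B
Bits 010 -> C
Bits 100 -> B


Decoded message: AECAABCB


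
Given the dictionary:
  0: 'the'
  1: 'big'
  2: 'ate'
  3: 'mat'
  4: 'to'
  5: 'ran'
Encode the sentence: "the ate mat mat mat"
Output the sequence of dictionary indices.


Look up each word in the dictionary:
  'the' -> 0
  'ate' -> 2
  'mat' -> 3
  'mat' -> 3
  'mat' -> 3

Encoded: [0, 2, 3, 3, 3]


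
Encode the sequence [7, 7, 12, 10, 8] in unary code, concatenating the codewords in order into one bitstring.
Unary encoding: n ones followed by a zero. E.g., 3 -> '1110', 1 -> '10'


Encode each number as n ones followed by a terminating 0:
  7 -> 11111110 (8 bits)
  7 -> 11111110 (8 bits)
  12 -> 1111111111110 (13 bits)
  10 -> 11111111110 (11 bits)
  8 -> 111111110 (9 bits)
Total length = 8 + 8 + 13 + 11 + 9 = 49 bits.

Unary([7, 7, 12, 10, 8]) = 1111111011111110111111111111011111111110111111110 (49 bits)


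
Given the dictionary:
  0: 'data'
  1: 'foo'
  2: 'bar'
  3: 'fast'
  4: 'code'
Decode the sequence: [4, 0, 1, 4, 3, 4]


Look up each index in the dictionary:
  4 -> 'code'
  0 -> 'data'
  1 -> 'foo'
  4 -> 'code'
  3 -> 'fast'
  4 -> 'code'

Decoded: "code data foo code fast code"


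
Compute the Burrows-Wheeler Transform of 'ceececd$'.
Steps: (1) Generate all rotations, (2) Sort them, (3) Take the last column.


Rotations (sorted):
  0: $ceececd -> last char: d
  1: cd$ceece -> last char: e
  2: cecd$cee -> last char: e
  3: ceececd$ -> last char: $
  4: d$ceecec -> last char: c
  5: ecd$ceec -> last char: c
  6: ececd$ce -> last char: e
  7: eececd$c -> last char: c


BWT = dee$ccec


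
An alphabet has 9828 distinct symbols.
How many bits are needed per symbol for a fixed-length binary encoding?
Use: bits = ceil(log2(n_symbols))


log2(9828) = 13.2627
Bracket: 2^13 = 8192 < 9828 <= 2^14 = 16384
So ceil(log2(9828)) = 14

bits = ceil(log2(9828)) = ceil(13.2627) = 14 bits


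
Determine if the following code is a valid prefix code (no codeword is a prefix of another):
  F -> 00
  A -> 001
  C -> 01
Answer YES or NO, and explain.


Checking each pair (does one codeword prefix another?):
  F='00' vs A='001': prefix -- VIOLATION

NO -- this is NOT a valid prefix code. F (00) is a prefix of A (001).


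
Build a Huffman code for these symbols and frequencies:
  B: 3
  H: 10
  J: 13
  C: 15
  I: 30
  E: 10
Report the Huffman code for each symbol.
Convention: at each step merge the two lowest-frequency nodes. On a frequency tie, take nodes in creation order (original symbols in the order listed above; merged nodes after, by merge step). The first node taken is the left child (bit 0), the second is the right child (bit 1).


Huffman tree construction:
Step 1: Merge B(3) + H(10) = 13
Step 2: Merge E(10) + J(13) = 23
Step 3: Merge (B+H)(13) + C(15) = 28
Step 4: Merge (E+J)(23) + ((B+H)+C)(28) = 51
Step 5: Merge I(30) + ((E+J)+((B+H)+C))(51) = 81
Read each symbol's code off the tree from the root (left child = 0, right child = 1).

Codes:
  B: 1100 (length 4)
  H: 1101 (length 4)
  J: 101 (length 3)
  C: 111 (length 3)
  I: 0 (length 1)
  E: 100 (length 3)
Average code length: 196/81 = 2.4198 bits/symbol
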